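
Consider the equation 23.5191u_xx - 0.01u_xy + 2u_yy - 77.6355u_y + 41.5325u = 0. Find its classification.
Elliptic. (A = 23.5191, B = -0.01, C = 2 gives B² - 4AC = -188.1527.)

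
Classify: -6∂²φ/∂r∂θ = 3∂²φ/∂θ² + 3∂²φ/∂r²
Rewriting in standard form: -3∂²φ/∂r² - 6∂²φ/∂r∂θ - 3∂²φ/∂θ² = 0. Parabolic (discriminant = 0).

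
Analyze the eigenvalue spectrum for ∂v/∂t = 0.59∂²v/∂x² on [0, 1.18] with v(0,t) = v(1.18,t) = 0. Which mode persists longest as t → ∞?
Eigenvalues: λₙ = 0.59n²π²/1.18².
First three modes:
  n=1: λ₁ = 0.59π²/1.18² ≈ 4.182
  n=2: λ₂ = 2.36π²/1.18² ≈ 16.728 (4× faster decay)
  n=3: λ₃ = 5.31π²/1.18² ≈ 37.638 (9× faster decay)
As t → ∞, higher modes decay exponentially faster. The n=1 mode dominates: v ~ c₁ sin(πx/1.18) e^{-λ₁t}.
Decay rate: λ₁ = 0.59π²/1.18² ≈ 4.182.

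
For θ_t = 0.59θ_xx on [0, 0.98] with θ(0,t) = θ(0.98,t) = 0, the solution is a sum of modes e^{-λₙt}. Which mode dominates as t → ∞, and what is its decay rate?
Eigenvalues: λₙ = 0.59n²π²/0.98².
First three modes:
  n=1: λ₁ = 0.59π²/0.98² ≈ 6.063
  n=2: λ₂ = 2.36π²/0.98² ≈ 24.253 (4× faster decay)
  n=3: λ₃ = 5.31π²/0.98² ≈ 54.569 (9× faster decay)
As t → ∞, higher modes decay exponentially faster. The n=1 mode dominates: θ ~ c₁ sin(πx/0.98) e^{-λ₁t}.
Decay rate: λ₁ = 0.59π²/0.98² ≈ 6.063.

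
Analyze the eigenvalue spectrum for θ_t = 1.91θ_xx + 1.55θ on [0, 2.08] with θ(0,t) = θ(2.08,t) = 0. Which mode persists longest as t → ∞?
Eigenvalues: λₙ = 1.91n²π²/2.08² - 1.55.
First three modes:
  n=1: λ₁ = 1.91π²/2.08² - 1.55 ≈ 2.807
  n=2: λ₂ = 7.64π²/2.08² - 1.55 ≈ 15.879
  n=3: λ₃ = 17.19π²/2.08² - 1.55 ≈ 37.665
Since 1.91π²/2.08² ≈ 4.357 > 1.55, all λₙ > 0.
The n=1 mode decays slowest → dominates as t → ∞.
Asymptotic: θ ~ c₁ sin(πx/2.08) e^{-λ₁t} with decay rate λ₁ ≈ 2.807.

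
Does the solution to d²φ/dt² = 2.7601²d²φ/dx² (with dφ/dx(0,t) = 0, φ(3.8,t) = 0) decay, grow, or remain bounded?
φ oscillates (no decay). Energy is conserved; the solution oscillates indefinitely as standing waves.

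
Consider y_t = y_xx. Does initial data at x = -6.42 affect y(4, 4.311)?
Yes, for any finite x. The heat equation has infinite propagation speed, so all initial data affects all points at any t > 0.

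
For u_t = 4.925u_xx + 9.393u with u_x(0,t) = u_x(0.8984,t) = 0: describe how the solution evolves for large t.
u grows unboundedly. With Neumann BCs the constant mode has diffusion eigenvalue 0, so any r > 0 makes it grow like e^(9.393t); solution grows exponentially.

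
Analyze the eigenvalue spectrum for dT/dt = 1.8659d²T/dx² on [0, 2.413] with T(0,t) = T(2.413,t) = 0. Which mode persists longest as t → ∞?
Eigenvalues: λₙ = 1.8659n²π²/2.413².
First three modes:
  n=1: λ₁ = 1.8659π²/2.413² ≈ 3.163
  n=2: λ₂ = 7.4636π²/2.413² ≈ 12.651 (4× faster decay)
  n=3: λ₃ = 16.7931π²/2.413² ≈ 28.465 (9× faster decay)
As t → ∞, higher modes decay exponentially faster. The n=1 mode dominates: T ~ c₁ sin(πx/2.413) e^{-λ₁t}.
Decay rate: λ₁ = 1.8659π²/2.413² ≈ 3.163.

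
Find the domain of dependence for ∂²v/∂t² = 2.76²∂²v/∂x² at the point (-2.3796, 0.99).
Domain of dependence: [-5.112, 0.3528]. Signals travel at speed 2.76, so data within |x - -2.3796| ≤ 2.76·0.99 = 2.7324 can reach the point.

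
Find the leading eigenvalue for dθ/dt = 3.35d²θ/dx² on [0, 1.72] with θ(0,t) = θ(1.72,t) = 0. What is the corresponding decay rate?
Eigenvalues: λₙ = 3.35n²π²/1.72².
First three modes:
  n=1: λ₁ = 3.35π²/1.72² ≈ 11.176
  n=2: λ₂ = 13.4π²/1.72² ≈ 44.704 (4× faster decay)
  n=3: λ₃ = 30.15π²/1.72² ≈ 100.584 (9× faster decay)
As t → ∞, higher modes decay exponentially faster. The n=1 mode dominates: θ ~ c₁ sin(πx/1.72) e^{-λ₁t}.
Decay rate: λ₁ = 3.35π²/1.72² ≈ 11.176.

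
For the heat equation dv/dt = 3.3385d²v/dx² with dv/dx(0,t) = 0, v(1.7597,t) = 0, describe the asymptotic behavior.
v → 0. Heat escapes through the Dirichlet boundary.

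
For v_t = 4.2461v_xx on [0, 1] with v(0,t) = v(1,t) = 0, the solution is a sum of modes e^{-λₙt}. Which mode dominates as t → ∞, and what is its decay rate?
Eigenvalues: λₙ = 4.2461n²π².
First three modes:
  n=1: λ₁ = 4.2461π² ≈ 41.907
  n=2: λ₂ = 16.9844π² ≈ 167.629 (4× faster decay)
  n=3: λ₃ = 38.2149π² ≈ 377.166 (9× faster decay)
As t → ∞, higher modes decay exponentially faster. The n=1 mode dominates: v ~ c₁ sin(πx) e^{-λ₁t}.
Decay rate: λ₁ = 4.2461π² ≈ 41.907.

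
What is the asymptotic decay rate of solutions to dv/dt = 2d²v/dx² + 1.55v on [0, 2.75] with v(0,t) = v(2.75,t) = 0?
Eigenvalues: λₙ = 2n²π²/2.75² - 1.55.
First three modes:
  n=1: λ₁ = 2π²/2.75² - 1.55 ≈ 1.06
  n=2: λ₂ = 8π²/2.75² - 1.55 ≈ 8.891
  n=3: λ₃ = 18π²/2.75² - 1.55 ≈ 21.941
Since 2π²/2.75² ≈ 2.61 > 1.55, all λₙ > 0.
The n=1 mode decays slowest → dominates as t → ∞.
Asymptotic: v ~ c₁ sin(πx/2.75) e^{-λ₁t} with decay rate λ₁ ≈ 1.06.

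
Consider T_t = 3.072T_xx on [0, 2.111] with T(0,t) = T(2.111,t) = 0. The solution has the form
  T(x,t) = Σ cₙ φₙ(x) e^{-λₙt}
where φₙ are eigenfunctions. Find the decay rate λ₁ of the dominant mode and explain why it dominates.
Eigenvalues: λₙ = 3.072n²π²/2.111².
First three modes:
  n=1: λ₁ = 3.072π²/2.111² ≈ 6.804
  n=2: λ₂ = 12.288π²/2.111² ≈ 27.215 (4× faster decay)
  n=3: λ₃ = 27.648π²/2.111² ≈ 61.233 (9× faster decay)
As t → ∞, higher modes decay exponentially faster. The n=1 mode dominates: T ~ c₁ sin(πx/2.111) e^{-λ₁t}.
Decay rate: λ₁ = 3.072π²/2.111² ≈ 6.804.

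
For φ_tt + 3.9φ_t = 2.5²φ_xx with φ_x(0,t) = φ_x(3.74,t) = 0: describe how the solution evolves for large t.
φ → constant (steady state). Damping (γ=3.9) dissipates the nonconstant modes; with Neumann BCs the spatial average obeys M''+γM'=0 and tends to a finite limit.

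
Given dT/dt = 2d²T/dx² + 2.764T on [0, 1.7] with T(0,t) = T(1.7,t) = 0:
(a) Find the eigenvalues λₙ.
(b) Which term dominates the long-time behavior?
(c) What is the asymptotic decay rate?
Eigenvalues: λₙ = 2n²π²/1.7² - 2.764.
First three modes:
  n=1: λ₁ = 2π²/1.7² - 2.764 ≈ 4.066
  n=2: λ₂ = 8π²/1.7² - 2.764 ≈ 24.557
  n=3: λ₃ = 18π²/1.7² - 2.764 ≈ 58.708
Since 2π²/1.7² ≈ 6.83 > 2.764, all λₙ > 0.
The n=1 mode decays slowest → dominates as t → ∞.
Asymptotic: T ~ c₁ sin(πx/1.7) e^{-λ₁t} with decay rate λ₁ ≈ 4.066.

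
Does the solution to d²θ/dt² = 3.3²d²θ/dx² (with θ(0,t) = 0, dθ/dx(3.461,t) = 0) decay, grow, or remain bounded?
θ oscillates (no decay). Energy is conserved; the solution oscillates indefinitely as standing waves.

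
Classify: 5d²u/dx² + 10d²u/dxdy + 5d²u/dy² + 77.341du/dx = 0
Parabolic (discriminant = 0).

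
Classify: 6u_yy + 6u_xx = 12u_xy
Rewriting in standard form: 6u_xx - 12u_xy + 6u_yy = 0. Parabolic (discriminant = 0).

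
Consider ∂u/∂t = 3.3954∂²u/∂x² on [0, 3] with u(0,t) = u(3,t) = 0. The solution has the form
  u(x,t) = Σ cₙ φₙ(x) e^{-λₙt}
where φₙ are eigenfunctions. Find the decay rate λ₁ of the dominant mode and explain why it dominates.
Eigenvalues: λₙ = 3.3954n²π²/3².
First three modes:
  n=1: λ₁ = 3.3954π²/3² ≈ 3.723
  n=2: λ₂ = 13.5816π²/3² ≈ 14.894 (4× faster decay)
  n=3: λ₃ = 30.5586π²/3² ≈ 33.511 (9× faster decay)
As t → ∞, higher modes decay exponentially faster. The n=1 mode dominates: u ~ c₁ sin(πx/3) e^{-λ₁t}.
Decay rate: λ₁ = 3.3954π²/3² ≈ 3.723.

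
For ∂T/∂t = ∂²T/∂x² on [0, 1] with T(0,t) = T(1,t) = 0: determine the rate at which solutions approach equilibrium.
Eigenvalues: λₙ = n²π².
First three modes:
  n=1: λ₁ = π² ≈ 9.87
  n=2: λ₂ = 4π² ≈ 39.478 (4× faster decay)
  n=3: λ₃ = 9π² ≈ 88.826 (9× faster decay)
As t → ∞, higher modes decay exponentially faster. The n=1 mode dominates: T ~ c₁ sin(πx) e^{-λ₁t}.
Decay rate: λ₁ = π² ≈ 9.87.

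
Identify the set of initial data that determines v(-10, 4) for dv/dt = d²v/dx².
The entire real line. The heat equation has infinite propagation speed: any initial disturbance instantly affects all points (though exponentially small far away).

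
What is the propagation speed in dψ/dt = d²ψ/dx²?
Infinite. The heat equation is parabolic, not hyperbolic, so disturbances propagate instantly.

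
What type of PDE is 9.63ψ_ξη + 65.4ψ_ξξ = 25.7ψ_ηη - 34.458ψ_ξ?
Rewriting in standard form: 65.4ψ_ξξ + 9.63ψ_ξη - 25.7ψ_ηη + 34.458ψ_ξ = 0. With A = 65.4, B = 9.63, C = -25.7, the discriminant is 6815.8569. This is a hyperbolic PDE.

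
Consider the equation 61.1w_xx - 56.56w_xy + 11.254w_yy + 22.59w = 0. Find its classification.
Hyperbolic. (A = 61.1, B = -56.56, C = 11.254 gives B² - 4AC = 448.556.)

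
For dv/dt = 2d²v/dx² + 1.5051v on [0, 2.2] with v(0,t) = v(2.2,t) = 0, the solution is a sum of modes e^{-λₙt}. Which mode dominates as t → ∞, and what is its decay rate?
Eigenvalues: λₙ = 2n²π²/2.2² - 1.5051.
First three modes:
  n=1: λ₁ = 2π²/2.2² - 1.5051 ≈ 2.573
  n=2: λ₂ = 8π²/2.2² - 1.5051 ≈ 14.808
  n=3: λ₃ = 18π²/2.2² - 1.5051 ≈ 35.2
Since 2π²/2.2² ≈ 4.078 > 1.5051, all λₙ > 0.
The n=1 mode decays slowest → dominates as t → ∞.
Asymptotic: v ~ c₁ sin(πx/2.2) e^{-λ₁t} with decay rate λ₁ ≈ 2.573.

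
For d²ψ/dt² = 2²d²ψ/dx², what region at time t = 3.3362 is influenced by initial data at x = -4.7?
Domain of influence: [-11.3724, 1.9724]. Data at x = -4.7 spreads outward at speed 2.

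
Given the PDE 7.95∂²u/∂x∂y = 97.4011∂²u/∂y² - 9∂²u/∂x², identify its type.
Rewriting in standard form: 9∂²u/∂x² + 7.95∂²u/∂x∂y - 97.4011∂²u/∂y² = 0. The second-order coefficients are A = 9, B = 7.95, C = -97.4011. Since B² - 4AC = 3569.6421 > 0, this is a hyperbolic PDE.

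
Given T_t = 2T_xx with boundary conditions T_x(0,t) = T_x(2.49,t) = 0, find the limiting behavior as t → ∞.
T → constant (steady state). Heat is conserved (no flux at boundaries); solution approaches the spatial average.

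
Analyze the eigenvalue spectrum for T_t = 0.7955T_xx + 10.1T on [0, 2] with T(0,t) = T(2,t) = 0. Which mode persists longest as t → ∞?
Eigenvalues: λₙ = 0.7955n²π²/2² - 10.1.
First three modes:
  n=1: λ₁ = 0.7955π²/2² - 10.1 ≈ -8.137
  n=2: λ₂ = 3.182π²/2² - 10.1 ≈ -2.249
  n=3: λ₃ = 7.1595π²/2² - 10.1 ≈ 7.565
Since 0.7955π²/2² ≈ 1.963 < 10.1, λ₁ < 0.
The n=1 mode grows fastest (−λₙ is largest for n=1) → dominates.
Asymptotic: T ~ c₁ sin(πx/2) e^{8.137t} (exponential growth at rate −λ₁ ≈ 8.137).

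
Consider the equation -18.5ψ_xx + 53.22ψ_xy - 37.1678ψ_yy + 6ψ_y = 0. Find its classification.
Hyperbolic. (A = -18.5, B = 53.22, C = -37.1678 gives B² - 4AC = 81.9512.)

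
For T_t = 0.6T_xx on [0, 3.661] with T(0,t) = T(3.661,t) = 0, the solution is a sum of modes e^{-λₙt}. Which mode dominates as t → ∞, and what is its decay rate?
Eigenvalues: λₙ = 0.6n²π²/3.661².
First three modes:
  n=1: λ₁ = 0.6π²/3.661² ≈ 0.442
  n=2: λ₂ = 2.4π²/3.661² ≈ 1.767 (4× faster decay)
  n=3: λ₃ = 5.4π²/3.661² ≈ 3.976 (9× faster decay)
As t → ∞, higher modes decay exponentially faster. The n=1 mode dominates: T ~ c₁ sin(πx/3.661) e^{-λ₁t}.
Decay rate: λ₁ = 0.6π²/3.661² ≈ 0.442.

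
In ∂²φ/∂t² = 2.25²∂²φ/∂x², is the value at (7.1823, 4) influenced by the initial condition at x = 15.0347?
Yes. The domain of dependence is [-1.8177, 16.1823], and 15.0347 ∈ [-1.8177, 16.1823].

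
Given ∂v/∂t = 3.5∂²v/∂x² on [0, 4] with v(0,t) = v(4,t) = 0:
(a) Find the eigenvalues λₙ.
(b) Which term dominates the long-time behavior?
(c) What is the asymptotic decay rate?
Eigenvalues: λₙ = 3.5n²π²/4².
First three modes:
  n=1: λ₁ = 3.5π²/4² ≈ 2.159
  n=2: λ₂ = 14π²/4² ≈ 8.636 (4× faster decay)
  n=3: λ₃ = 31.5π²/4² ≈ 19.431 (9× faster decay)
As t → ∞, higher modes decay exponentially faster. The n=1 mode dominates: v ~ c₁ sin(πx/4) e^{-λ₁t}.
Decay rate: λ₁ = 3.5π²/4² ≈ 2.159.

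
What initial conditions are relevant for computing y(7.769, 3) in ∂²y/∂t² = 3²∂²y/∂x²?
Domain of dependence: [-1.231, 16.769]. Signals travel at speed 3, so data within |x - 7.769| ≤ 3·3 = 9 can reach the point.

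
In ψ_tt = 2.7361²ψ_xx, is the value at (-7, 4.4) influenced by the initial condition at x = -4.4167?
Yes. The domain of dependence is [-19.03884, 5.03884], and -4.4167 ∈ [-19.03884, 5.03884].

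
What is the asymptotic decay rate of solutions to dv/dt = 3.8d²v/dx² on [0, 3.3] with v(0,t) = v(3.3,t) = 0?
Eigenvalues: λₙ = 3.8n²π²/3.3².
First three modes:
  n=1: λ₁ = 3.8π²/3.3² ≈ 3.444
  n=2: λ₂ = 15.2π²/3.3² ≈ 13.776 (4× faster decay)
  n=3: λ₃ = 34.2π²/3.3² ≈ 30.995 (9× faster decay)
As t → ∞, higher modes decay exponentially faster. The n=1 mode dominates: v ~ c₁ sin(πx/3.3) e^{-λ₁t}.
Decay rate: λ₁ = 3.8π²/3.3² ≈ 3.444.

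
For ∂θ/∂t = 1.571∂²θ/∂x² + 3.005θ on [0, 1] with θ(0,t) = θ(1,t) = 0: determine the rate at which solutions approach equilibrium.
Eigenvalues: λₙ = 1.571n²π²/1² - 3.005.
First three modes:
  n=1: λ₁ = 1.571π² - 3.005 ≈ 12.5
  n=2: λ₂ = 6.284π² - 3.005 ≈ 59.016
  n=3: λ₃ = 14.139π² - 3.005 ≈ 136.541
Since 1.571π² ≈ 15.505 > 3.005, all λₙ > 0.
The n=1 mode decays slowest → dominates as t → ∞.
Asymptotic: θ ~ c₁ sin(πx/1) e^{-λ₁t} with decay rate λ₁ ≈ 12.5.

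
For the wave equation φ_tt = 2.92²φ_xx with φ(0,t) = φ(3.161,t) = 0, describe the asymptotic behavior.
φ oscillates (no decay). Energy is conserved; the solution oscillates indefinitely as standing waves.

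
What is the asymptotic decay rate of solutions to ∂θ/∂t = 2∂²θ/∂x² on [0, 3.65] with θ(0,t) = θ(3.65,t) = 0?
Eigenvalues: λₙ = 2n²π²/3.65².
First three modes:
  n=1: λ₁ = 2π²/3.65² ≈ 1.482
  n=2: λ₂ = 8π²/3.65² ≈ 5.927 (4× faster decay)
  n=3: λ₃ = 18π²/3.65² ≈ 13.335 (9× faster decay)
As t → ∞, higher modes decay exponentially faster. The n=1 mode dominates: θ ~ c₁ sin(πx/3.65) e^{-λ₁t}.
Decay rate: λ₁ = 2π²/3.65² ≈ 1.482.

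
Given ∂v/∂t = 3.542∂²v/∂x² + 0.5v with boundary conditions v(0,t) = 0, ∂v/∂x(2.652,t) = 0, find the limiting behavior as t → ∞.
v → 0. Diffusion dominates reaction (r=0.5 < κπ²/(4L²)≈1.24); solution decays.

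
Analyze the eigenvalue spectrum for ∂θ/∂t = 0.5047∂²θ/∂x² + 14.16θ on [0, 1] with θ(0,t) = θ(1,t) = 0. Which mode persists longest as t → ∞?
Eigenvalues: λₙ = 0.5047n²π²/1² - 14.16.
First three modes:
  n=1: λ₁ = 0.5047π² - 14.16 ≈ -9.179
  n=2: λ₂ = 2.0188π² - 14.16 ≈ 5.765
  n=3: λ₃ = 4.5423π² - 14.16 ≈ 30.671
Since 0.5047π² ≈ 4.981 < 14.16, λ₁ < 0.
The n=1 mode grows fastest (−λₙ is largest for n=1) → dominates.
Asymptotic: θ ~ c₁ sin(πx/1) e^{9.179t} (exponential growth at rate −λ₁ ≈ 9.179).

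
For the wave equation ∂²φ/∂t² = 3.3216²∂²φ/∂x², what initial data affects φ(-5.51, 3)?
Domain of dependence: [-15.4748, 4.4548]. Signals travel at speed 3.3216, so data within |x - -5.51| ≤ 3.3216·3 = 9.9648 can reach the point.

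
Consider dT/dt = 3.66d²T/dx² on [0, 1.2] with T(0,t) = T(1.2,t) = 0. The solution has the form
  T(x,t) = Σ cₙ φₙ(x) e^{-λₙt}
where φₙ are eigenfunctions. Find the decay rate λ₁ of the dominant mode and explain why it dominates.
Eigenvalues: λₙ = 3.66n²π²/1.2².
First three modes:
  n=1: λ₁ = 3.66π²/1.2² ≈ 25.085
  n=2: λ₂ = 14.64π²/1.2² ≈ 100.341 (4× faster decay)
  n=3: λ₃ = 32.94π²/1.2² ≈ 225.767 (9× faster decay)
As t → ∞, higher modes decay exponentially faster. The n=1 mode dominates: T ~ c₁ sin(πx/1.2) e^{-λ₁t}.
Decay rate: λ₁ = 3.66π²/1.2² ≈ 25.085.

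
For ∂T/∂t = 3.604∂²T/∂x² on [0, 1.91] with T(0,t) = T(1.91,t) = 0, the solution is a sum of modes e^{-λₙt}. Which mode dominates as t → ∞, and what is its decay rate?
Eigenvalues: λₙ = 3.604n²π²/1.91².
First three modes:
  n=1: λ₁ = 3.604π²/1.91² ≈ 9.75
  n=2: λ₂ = 14.416π²/1.91² ≈ 39.001 (4× faster decay)
  n=3: λ₃ = 32.436π²/1.91² ≈ 87.753 (9× faster decay)
As t → ∞, higher modes decay exponentially faster. The n=1 mode dominates: T ~ c₁ sin(πx/1.91) e^{-λ₁t}.
Decay rate: λ₁ = 3.604π²/1.91² ≈ 9.75.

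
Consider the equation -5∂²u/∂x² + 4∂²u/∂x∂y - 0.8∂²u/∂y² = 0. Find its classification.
Parabolic. (A = -5, B = 4, C = -0.8 gives B² - 4AC = 0.)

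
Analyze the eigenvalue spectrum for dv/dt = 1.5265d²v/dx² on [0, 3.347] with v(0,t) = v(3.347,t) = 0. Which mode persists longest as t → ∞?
Eigenvalues: λₙ = 1.5265n²π²/3.347².
First three modes:
  n=1: λ₁ = 1.5265π²/3.347² ≈ 1.345
  n=2: λ₂ = 6.106π²/3.347² ≈ 5.38 (4× faster decay)
  n=3: λ₃ = 13.7385π²/3.347² ≈ 12.104 (9× faster decay)
As t → ∞, higher modes decay exponentially faster. The n=1 mode dominates: v ~ c₁ sin(πx/3.347) e^{-λ₁t}.
Decay rate: λ₁ = 1.5265π²/3.347² ≈ 1.345.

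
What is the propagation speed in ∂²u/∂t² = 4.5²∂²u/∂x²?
Speed = 4.5. Information travels along characteristics x = x₀ ± 4.5t.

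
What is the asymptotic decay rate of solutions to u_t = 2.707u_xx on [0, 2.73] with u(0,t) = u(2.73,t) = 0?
Eigenvalues: λₙ = 2.707n²π²/2.73².
First three modes:
  n=1: λ₁ = 2.707π²/2.73² ≈ 3.585
  n=2: λ₂ = 10.828π²/2.73² ≈ 14.339 (4× faster decay)
  n=3: λ₃ = 24.363π²/2.73² ≈ 32.263 (9× faster decay)
As t → ∞, higher modes decay exponentially faster. The n=1 mode dominates: u ~ c₁ sin(πx/2.73) e^{-λ₁t}.
Decay rate: λ₁ = 2.707π²/2.73² ≈ 3.585.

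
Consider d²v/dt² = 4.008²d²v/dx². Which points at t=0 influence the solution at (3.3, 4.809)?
Domain of dependence: [-15.974472, 22.574472]. Signals travel at speed 4.008, so data within |x - 3.3| ≤ 4.008·4.809 = 19.274472 can reach the point.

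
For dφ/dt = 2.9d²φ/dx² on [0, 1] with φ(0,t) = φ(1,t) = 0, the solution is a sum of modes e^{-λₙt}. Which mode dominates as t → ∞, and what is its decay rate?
Eigenvalues: λₙ = 2.9n²π².
First three modes:
  n=1: λ₁ = 2.9π² ≈ 28.622
  n=2: λ₂ = 11.6π² ≈ 114.487 (4× faster decay)
  n=3: λ₃ = 26.1π² ≈ 257.597 (9× faster decay)
As t → ∞, higher modes decay exponentially faster. The n=1 mode dominates: φ ~ c₁ sin(πx) e^{-λ₁t}.
Decay rate: λ₁ = 2.9π² ≈ 28.622.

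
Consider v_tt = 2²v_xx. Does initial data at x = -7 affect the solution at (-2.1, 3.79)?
Yes. The domain of dependence is [-9.68, 5.48], and -7 ∈ [-9.68, 5.48].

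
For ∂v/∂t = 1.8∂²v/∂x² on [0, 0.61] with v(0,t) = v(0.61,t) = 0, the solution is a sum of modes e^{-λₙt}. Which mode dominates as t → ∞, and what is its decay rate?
Eigenvalues: λₙ = 1.8n²π²/0.61².
First three modes:
  n=1: λ₁ = 1.8π²/0.61² ≈ 47.743
  n=2: λ₂ = 7.2π²/0.61² ≈ 190.973 (4× faster decay)
  n=3: λ₃ = 16.2π²/0.61² ≈ 429.69 (9× faster decay)
As t → ∞, higher modes decay exponentially faster. The n=1 mode dominates: v ~ c₁ sin(πx/0.61) e^{-λ₁t}.
Decay rate: λ₁ = 1.8π²/0.61² ≈ 47.743.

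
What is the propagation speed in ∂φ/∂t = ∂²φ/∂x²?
Infinite. The heat equation is parabolic, not hyperbolic, so disturbances propagate instantly.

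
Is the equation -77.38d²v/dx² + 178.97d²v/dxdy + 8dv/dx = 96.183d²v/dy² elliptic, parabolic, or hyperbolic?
Rewriting in standard form: -77.38d²v/dx² + 178.97d²v/dxdy - 96.183d²v/dy² + 8dv/dx = 0. Computing B² - 4AC with A = -77.38, B = 178.97, C = -96.183: discriminant = 2259.69874 (positive). Answer: hyperbolic.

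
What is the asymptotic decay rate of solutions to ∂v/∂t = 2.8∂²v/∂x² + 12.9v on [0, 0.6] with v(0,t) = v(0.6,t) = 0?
Eigenvalues: λₙ = 2.8n²π²/0.6² - 12.9.
First three modes:
  n=1: λ₁ = 2.8π²/0.6² - 12.9 ≈ 63.864
  n=2: λ₂ = 11.2π²/0.6² - 12.9 ≈ 294.154
  n=3: λ₃ = 25.2π²/0.6² - 12.9 ≈ 677.972
Since 2.8π²/0.6² ≈ 76.764 > 12.9, all λₙ > 0.
The n=1 mode decays slowest → dominates as t → ∞.
Asymptotic: v ~ c₁ sin(πx/0.6) e^{-λ₁t} with decay rate λ₁ ≈ 63.864.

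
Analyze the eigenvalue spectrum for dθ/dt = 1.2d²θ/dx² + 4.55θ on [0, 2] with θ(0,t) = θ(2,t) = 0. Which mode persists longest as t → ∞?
Eigenvalues: λₙ = 1.2n²π²/2² - 4.55.
First three modes:
  n=1: λ₁ = 1.2π²/2² - 4.55 ≈ -1.589
  n=2: λ₂ = 4.8π²/2² - 4.55 ≈ 7.294
  n=3: λ₃ = 10.8π²/2² - 4.55 ≈ 22.098
Since 1.2π²/2² ≈ 2.961 < 4.55, λ₁ < 0.
The n=1 mode grows fastest (−λₙ is largest for n=1) → dominates.
Asymptotic: θ ~ c₁ sin(πx/2) e^{1.589t} (exponential growth at rate −λ₁ ≈ 1.589).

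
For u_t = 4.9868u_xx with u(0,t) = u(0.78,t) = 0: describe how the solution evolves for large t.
u → 0. Heat diffuses out through both boundaries.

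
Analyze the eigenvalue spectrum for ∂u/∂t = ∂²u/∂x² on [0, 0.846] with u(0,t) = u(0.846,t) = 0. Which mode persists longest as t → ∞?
Eigenvalues: λₙ = n²π²/0.846².
First three modes:
  n=1: λ₁ = π²/0.846² ≈ 13.79
  n=2: λ₂ = 4π²/0.846² ≈ 55.159 (4× faster decay)
  n=3: λ₃ = 9π²/0.846² ≈ 124.109 (9× faster decay)
As t → ∞, higher modes decay exponentially faster. The n=1 mode dominates: u ~ c₁ sin(πx/0.846) e^{-λ₁t}.
Decay rate: λ₁ = π²/0.846² ≈ 13.79.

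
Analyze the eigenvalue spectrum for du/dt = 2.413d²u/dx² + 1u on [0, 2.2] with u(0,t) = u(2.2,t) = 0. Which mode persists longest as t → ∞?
Eigenvalues: λₙ = 2.413n²π²/2.2² - 1.
First three modes:
  n=1: λ₁ = 2.413π²/2.2² - 1 ≈ 3.921
  n=2: λ₂ = 9.652π²/2.2² - 1 ≈ 18.682
  n=3: λ₃ = 21.717π²/2.2² - 1 ≈ 43.285
Since 2.413π²/2.2² ≈ 4.921 > 1, all λₙ > 0.
The n=1 mode decays slowest → dominates as t → ∞.
Asymptotic: u ~ c₁ sin(πx/2.2) e^{-λ₁t} with decay rate λ₁ ≈ 3.921.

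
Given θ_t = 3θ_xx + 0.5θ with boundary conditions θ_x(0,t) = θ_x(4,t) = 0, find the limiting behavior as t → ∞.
θ grows unboundedly. With Neumann BCs the constant mode has diffusion eigenvalue 0, so any r > 0 makes it grow like e^(0.5t); solution grows exponentially.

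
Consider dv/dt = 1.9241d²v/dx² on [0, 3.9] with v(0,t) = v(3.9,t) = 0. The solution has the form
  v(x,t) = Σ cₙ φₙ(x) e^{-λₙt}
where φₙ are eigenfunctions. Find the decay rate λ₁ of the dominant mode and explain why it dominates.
Eigenvalues: λₙ = 1.9241n²π²/3.9².
First three modes:
  n=1: λ₁ = 1.9241π²/3.9² ≈ 1.249
  n=2: λ₂ = 7.6964π²/3.9² ≈ 4.994 (4× faster decay)
  n=3: λ₃ = 17.3169π²/3.9² ≈ 11.237 (9× faster decay)
As t → ∞, higher modes decay exponentially faster. The n=1 mode dominates: v ~ c₁ sin(πx/3.9) e^{-λ₁t}.
Decay rate: λ₁ = 1.9241π²/3.9² ≈ 1.249.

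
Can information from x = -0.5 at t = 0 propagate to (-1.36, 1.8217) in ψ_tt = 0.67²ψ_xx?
Yes. The domain of dependence is [-2.580539, -0.139461], and -0.5 ∈ [-2.580539, -0.139461].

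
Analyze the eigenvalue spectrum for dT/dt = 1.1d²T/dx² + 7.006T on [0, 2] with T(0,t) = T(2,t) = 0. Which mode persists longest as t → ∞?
Eigenvalues: λₙ = 1.1n²π²/2² - 7.006.
First three modes:
  n=1: λ₁ = 1.1π²/2² - 7.006 ≈ -4.292
  n=2: λ₂ = 4.4π²/2² - 7.006 ≈ 3.851
  n=3: λ₃ = 9.9π²/2² - 7.006 ≈ 17.421
Since 1.1π²/2² ≈ 2.714 < 7.006, λ₁ < 0.
The n=1 mode grows fastest (−λₙ is largest for n=1) → dominates.
Asymptotic: T ~ c₁ sin(πx/2) e^{4.292t} (exponential growth at rate −λ₁ ≈ 4.292).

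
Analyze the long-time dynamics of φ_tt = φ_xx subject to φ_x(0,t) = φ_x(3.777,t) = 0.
Long-time behavior: φ oscillates about a mean that drifts linearly in t (generically unbounded; no decay). There is no damping, so the nonconstant modes persist as standing waves (energy conserved, no decay). But with Neumann conditions at both ends the constant mode has eigenvalue 0: the spatial mean M(t) of φ satisfies M'' = 0, so M(t) = M(0) + M'(0)·t. Unless the initial velocity has zero mean (∫φ_t(x,0)dx = 0), the solution grows linearly in t (unbounded, though not exponentially); if it does have zero mean, the solution stays bounded and simply oscillates.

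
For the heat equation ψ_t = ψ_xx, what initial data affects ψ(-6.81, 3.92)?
The entire real line. The heat equation has infinite propagation speed: any initial disturbance instantly affects all points (though exponentially small far away).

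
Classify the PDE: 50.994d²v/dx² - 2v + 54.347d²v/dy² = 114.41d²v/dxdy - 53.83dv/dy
Rewriting in standard form: 50.994d²v/dx² - 114.41d²v/dxdy + 54.347d²v/dy² + 53.83dv/dy - 2v = 0. A = 50.994, B = -114.41, C = 54.347. Discriminant B² - 4AC = 2004.164428. Since 2004.164428 > 0, hyperbolic.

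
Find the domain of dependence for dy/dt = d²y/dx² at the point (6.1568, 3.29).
The entire real line. The heat equation has infinite propagation speed: any initial disturbance instantly affects all points (though exponentially small far away).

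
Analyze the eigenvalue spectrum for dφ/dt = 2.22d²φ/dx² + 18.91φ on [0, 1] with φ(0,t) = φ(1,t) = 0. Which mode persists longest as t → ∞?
Eigenvalues: λₙ = 2.22n²π²/1² - 18.91.
First three modes:
  n=1: λ₁ = 2.22π² - 18.91 ≈ 3.001
  n=2: λ₂ = 8.88π² - 18.91 ≈ 68.732
  n=3: λ₃ = 19.98π² - 18.91 ≈ 178.285
Since 2.22π² ≈ 21.911 > 18.91, all λₙ > 0.
The n=1 mode decays slowest → dominates as t → ∞.
Asymptotic: φ ~ c₁ sin(πx/1) e^{-λ₁t} with decay rate λ₁ ≈ 3.001.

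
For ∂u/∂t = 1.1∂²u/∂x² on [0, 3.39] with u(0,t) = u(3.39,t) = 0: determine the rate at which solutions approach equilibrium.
Eigenvalues: λₙ = 1.1n²π²/3.39².
First three modes:
  n=1: λ₁ = 1.1π²/3.39² ≈ 0.945
  n=2: λ₂ = 4.4π²/3.39² ≈ 3.779 (4× faster decay)
  n=3: λ₃ = 9.9π²/3.39² ≈ 8.502 (9× faster decay)
As t → ∞, higher modes decay exponentially faster. The n=1 mode dominates: u ~ c₁ sin(πx/3.39) e^{-λ₁t}.
Decay rate: λ₁ = 1.1π²/3.39² ≈ 0.945.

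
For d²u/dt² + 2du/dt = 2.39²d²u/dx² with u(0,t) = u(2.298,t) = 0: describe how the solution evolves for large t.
u → 0. Damping (γ=2) dissipates energy; oscillations decay exponentially.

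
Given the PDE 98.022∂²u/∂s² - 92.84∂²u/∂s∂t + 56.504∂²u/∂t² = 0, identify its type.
The second-order coefficients are A = 98.022, B = -92.84, C = 56.504. Since B² - 4AC = -13535.274752 < 0, this is an elliptic PDE.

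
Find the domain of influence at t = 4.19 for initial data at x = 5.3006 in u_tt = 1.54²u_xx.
Domain of influence: [-1.152, 11.7532]. Data at x = 5.3006 spreads outward at speed 1.54.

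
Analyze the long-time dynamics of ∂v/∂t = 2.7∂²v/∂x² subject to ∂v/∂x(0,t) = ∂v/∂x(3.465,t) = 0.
Long-time behavior: v → constant (steady state). Heat is conserved (no flux at boundaries); solution approaches the spatial average.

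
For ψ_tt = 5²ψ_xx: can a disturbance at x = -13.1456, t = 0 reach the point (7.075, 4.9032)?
Yes. The domain of dependence is [-17.441, 31.591], and -13.1456 ∈ [-17.441, 31.591].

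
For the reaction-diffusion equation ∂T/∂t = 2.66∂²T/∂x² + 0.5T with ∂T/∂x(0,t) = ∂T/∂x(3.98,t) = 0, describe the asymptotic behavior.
T grows unboundedly. With Neumann BCs the constant mode has diffusion eigenvalue 0, so any r > 0 makes it grow like e^(0.5t); solution grows exponentially.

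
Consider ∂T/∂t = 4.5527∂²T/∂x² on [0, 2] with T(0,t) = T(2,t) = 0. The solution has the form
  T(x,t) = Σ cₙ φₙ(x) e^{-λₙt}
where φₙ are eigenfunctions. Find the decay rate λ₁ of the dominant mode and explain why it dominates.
Eigenvalues: λₙ = 4.5527n²π²/2².
First three modes:
  n=1: λ₁ = 4.5527π²/2² ≈ 11.233
  n=2: λ₂ = 18.2108π²/2² ≈ 44.933 (4× faster decay)
  n=3: λ₃ = 40.9743π²/2² ≈ 101.1 (9× faster decay)
As t → ∞, higher modes decay exponentially faster. The n=1 mode dominates: T ~ c₁ sin(πx/2) e^{-λ₁t}.
Decay rate: λ₁ = 4.5527π²/2² ≈ 11.233.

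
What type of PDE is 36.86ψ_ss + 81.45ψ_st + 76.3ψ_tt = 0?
With A = 36.86, B = 81.45, C = 76.3, the discriminant is -4615.5695. This is an elliptic PDE.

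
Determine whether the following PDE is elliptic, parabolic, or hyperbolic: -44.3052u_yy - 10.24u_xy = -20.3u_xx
Rewriting in standard form: 20.3u_xx - 10.24u_xy - 44.3052u_yy = 0. Coefficients: A = 20.3, B = -10.24, C = -44.3052. B² - 4AC = 3702.43984, which is positive, so the equation is hyperbolic.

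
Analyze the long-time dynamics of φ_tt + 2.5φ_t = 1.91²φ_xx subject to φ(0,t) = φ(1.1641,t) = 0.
Long-time behavior: φ → 0. Damping (γ=2.5) dissipates energy; oscillations decay exponentially.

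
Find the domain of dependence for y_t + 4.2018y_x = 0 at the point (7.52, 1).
A single point: x = 3.3182. The characteristic through (7.52, 1) is x - 4.2018t = const, so x = 7.52 - 4.2018·1 = 3.3182.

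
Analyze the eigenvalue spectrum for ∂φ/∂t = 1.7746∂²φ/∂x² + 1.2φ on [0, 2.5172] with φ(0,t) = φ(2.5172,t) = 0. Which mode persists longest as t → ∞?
Eigenvalues: λₙ = 1.7746n²π²/2.5172² - 1.2.
First three modes:
  n=1: λ₁ = 1.7746π²/2.5172² - 1.2 ≈ 1.564
  n=2: λ₂ = 7.0984π²/2.5172² - 1.2 ≈ 9.857
  n=3: λ₃ = 15.9714π²/2.5172² - 1.2 ≈ 23.678
Since 1.7746π²/2.5172² ≈ 2.764 > 1.2, all λₙ > 0.
The n=1 mode decays slowest → dominates as t → ∞.
Asymptotic: φ ~ c₁ sin(πx/2.5172) e^{-λ₁t} with decay rate λ₁ ≈ 1.564.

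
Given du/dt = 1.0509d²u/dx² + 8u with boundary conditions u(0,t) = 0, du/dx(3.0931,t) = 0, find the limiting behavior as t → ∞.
u grows unboundedly. Reaction dominates diffusion (r=8 > κπ²/(4L²)≈0.27); solution grows exponentially.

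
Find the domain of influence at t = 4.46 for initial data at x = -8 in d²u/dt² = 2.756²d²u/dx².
Domain of influence: [-20.29176, 4.29176]. Data at x = -8 spreads outward at speed 2.756.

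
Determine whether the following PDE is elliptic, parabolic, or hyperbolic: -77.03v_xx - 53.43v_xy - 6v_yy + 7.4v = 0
Coefficients: A = -77.03, B = -53.43, C = -6. B² - 4AC = 1006.0449, which is positive, so the equation is hyperbolic.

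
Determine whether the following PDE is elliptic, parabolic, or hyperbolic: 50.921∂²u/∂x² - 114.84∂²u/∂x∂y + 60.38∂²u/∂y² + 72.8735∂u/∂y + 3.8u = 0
Coefficients: A = 50.921, B = -114.84, C = 60.38. B² - 4AC = 889.78568, which is positive, so the equation is hyperbolic.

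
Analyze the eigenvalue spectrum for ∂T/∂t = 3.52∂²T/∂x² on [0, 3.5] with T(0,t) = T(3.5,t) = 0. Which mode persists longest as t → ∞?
Eigenvalues: λₙ = 3.52n²π²/3.5².
First three modes:
  n=1: λ₁ = 3.52π²/3.5² ≈ 2.836
  n=2: λ₂ = 14.08π²/3.5² ≈ 11.344 (4× faster decay)
  n=3: λ₃ = 31.68π²/3.5² ≈ 25.524 (9× faster decay)
As t → ∞, higher modes decay exponentially faster. The n=1 mode dominates: T ~ c₁ sin(πx/3.5) e^{-λ₁t}.
Decay rate: λ₁ = 3.52π²/3.5² ≈ 2.836.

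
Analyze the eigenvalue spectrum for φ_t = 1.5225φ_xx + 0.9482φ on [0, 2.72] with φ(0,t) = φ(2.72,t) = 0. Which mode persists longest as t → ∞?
Eigenvalues: λₙ = 1.5225n²π²/2.72² - 0.9482.
First three modes:
  n=1: λ₁ = 1.5225π²/2.72² - 0.9482 ≈ 1.083
  n=2: λ₂ = 6.09π²/2.72² - 0.9482 ≈ 7.176
  n=3: λ₃ = 13.7025π²/2.72² - 0.9482 ≈ 17.331
Since 1.5225π²/2.72² ≈ 2.031 > 0.9482, all λₙ > 0.
The n=1 mode decays slowest → dominates as t → ∞.
Asymptotic: φ ~ c₁ sin(πx/2.72) e^{-λ₁t} with decay rate λ₁ ≈ 1.083.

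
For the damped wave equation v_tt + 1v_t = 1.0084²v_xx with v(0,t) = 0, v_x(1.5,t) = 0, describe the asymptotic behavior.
v → 0. Damping (γ=1) dissipates energy; oscillations decay exponentially.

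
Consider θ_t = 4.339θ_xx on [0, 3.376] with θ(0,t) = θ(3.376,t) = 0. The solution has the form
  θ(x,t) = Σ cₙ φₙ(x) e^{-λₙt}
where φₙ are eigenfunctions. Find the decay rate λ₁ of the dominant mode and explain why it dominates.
Eigenvalues: λₙ = 4.339n²π²/3.376².
First three modes:
  n=1: λ₁ = 4.339π²/3.376² ≈ 3.757
  n=2: λ₂ = 17.356π²/3.376² ≈ 15.029 (4× faster decay)
  n=3: λ₃ = 39.051π²/3.376² ≈ 33.816 (9× faster decay)
As t → ∞, higher modes decay exponentially faster. The n=1 mode dominates: θ ~ c₁ sin(πx/3.376) e^{-λ₁t}.
Decay rate: λ₁ = 4.339π²/3.376² ≈ 3.757.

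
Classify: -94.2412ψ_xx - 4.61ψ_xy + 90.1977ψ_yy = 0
Hyperbolic (discriminant = 34022.61004096).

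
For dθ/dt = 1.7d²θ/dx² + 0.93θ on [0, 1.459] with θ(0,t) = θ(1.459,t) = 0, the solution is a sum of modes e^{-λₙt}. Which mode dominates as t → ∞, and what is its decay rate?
Eigenvalues: λₙ = 1.7n²π²/1.459² - 0.93.
First three modes:
  n=1: λ₁ = 1.7π²/1.459² - 0.93 ≈ 6.952
  n=2: λ₂ = 6.8π²/1.459² - 0.93 ≈ 30.598
  n=3: λ₃ = 15.3π²/1.459² - 0.93 ≈ 70.008
Since 1.7π²/1.459² ≈ 7.882 > 0.93, all λₙ > 0.
The n=1 mode decays slowest → dominates as t → ∞.
Asymptotic: θ ~ c₁ sin(πx/1.459) e^{-λ₁t} with decay rate λ₁ ≈ 6.952.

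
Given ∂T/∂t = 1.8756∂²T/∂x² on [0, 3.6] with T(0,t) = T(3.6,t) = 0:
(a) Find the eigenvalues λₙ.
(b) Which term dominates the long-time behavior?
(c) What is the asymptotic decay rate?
Eigenvalues: λₙ = 1.8756n²π²/3.6².
First three modes:
  n=1: λ₁ = 1.8756π²/3.6² ≈ 1.428
  n=2: λ₂ = 7.5024π²/3.6² ≈ 5.713 (4× faster decay)
  n=3: λ₃ = 16.8804π²/3.6² ≈ 12.855 (9× faster decay)
As t → ∞, higher modes decay exponentially faster. The n=1 mode dominates: T ~ c₁ sin(πx/3.6) e^{-λ₁t}.
Decay rate: λ₁ = 1.8756π²/3.6² ≈ 1.428.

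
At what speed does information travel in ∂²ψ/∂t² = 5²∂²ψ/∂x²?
Speed = 5. Information travels along characteristics x = x₀ ± 5t.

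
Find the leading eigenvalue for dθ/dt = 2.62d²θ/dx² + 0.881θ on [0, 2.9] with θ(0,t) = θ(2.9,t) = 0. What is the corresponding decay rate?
Eigenvalues: λₙ = 2.62n²π²/2.9² - 0.881.
First three modes:
  n=1: λ₁ = 2.62π²/2.9² - 0.881 ≈ 2.194
  n=2: λ₂ = 10.48π²/2.9² - 0.881 ≈ 11.418
  n=3: λ₃ = 23.58π²/2.9² - 0.881 ≈ 26.791
Since 2.62π²/2.9² ≈ 3.075 > 0.881, all λₙ > 0.
The n=1 mode decays slowest → dominates as t → ∞.
Asymptotic: θ ~ c₁ sin(πx/2.9) e^{-λ₁t} with decay rate λ₁ ≈ 2.194.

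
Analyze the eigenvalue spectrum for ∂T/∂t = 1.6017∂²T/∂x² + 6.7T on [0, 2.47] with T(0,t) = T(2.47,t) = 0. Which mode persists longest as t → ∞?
Eigenvalues: λₙ = 1.6017n²π²/2.47² - 6.7.
First three modes:
  n=1: λ₁ = 1.6017π²/2.47² - 6.7 ≈ -4.109
  n=2: λ₂ = 6.4068π²/2.47² - 6.7 ≈ 3.664
  n=3: λ₃ = 14.4153π²/2.47² - 6.7 ≈ 16.62
Since 1.6017π²/2.47² ≈ 2.591 < 6.7, λ₁ < 0.
The n=1 mode grows fastest (−λₙ is largest for n=1) → dominates.
Asymptotic: T ~ c₁ sin(πx/2.47) e^{4.109t} (exponential growth at rate −λ₁ ≈ 4.109).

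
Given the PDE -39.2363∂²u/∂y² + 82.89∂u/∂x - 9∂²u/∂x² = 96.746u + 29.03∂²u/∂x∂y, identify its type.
Rewriting in standard form: -9∂²u/∂x² - 29.03∂²u/∂x∂y - 39.2363∂²u/∂y² + 82.89∂u/∂x - 96.746u = 0. The second-order coefficients are A = -9, B = -29.03, C = -39.2363. Since B² - 4AC = -569.7659 < 0, this is an elliptic PDE.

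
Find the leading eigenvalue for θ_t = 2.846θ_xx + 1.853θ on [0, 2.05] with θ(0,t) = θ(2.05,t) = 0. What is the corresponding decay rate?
Eigenvalues: λₙ = 2.846n²π²/2.05² - 1.853.
First three modes:
  n=1: λ₁ = 2.846π²/2.05² - 1.853 ≈ 4.831
  n=2: λ₂ = 11.384π²/2.05² - 1.853 ≈ 24.882
  n=3: λ₃ = 25.614π²/2.05² - 1.853 ≈ 58.302
Since 2.846π²/2.05² ≈ 6.684 > 1.853, all λₙ > 0.
The n=1 mode decays slowest → dominates as t → ∞.
Asymptotic: θ ~ c₁ sin(πx/2.05) e^{-λ₁t} with decay rate λ₁ ≈ 4.831.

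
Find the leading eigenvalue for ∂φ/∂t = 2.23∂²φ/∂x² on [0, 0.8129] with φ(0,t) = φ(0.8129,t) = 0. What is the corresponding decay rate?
Eigenvalues: λₙ = 2.23n²π²/0.8129².
First three modes:
  n=1: λ₁ = 2.23π²/0.8129² ≈ 33.307
  n=2: λ₂ = 8.92π²/0.8129² ≈ 133.226 (4× faster decay)
  n=3: λ₃ = 20.07π²/0.8129² ≈ 299.759 (9× faster decay)
As t → ∞, higher modes decay exponentially faster. The n=1 mode dominates: φ ~ c₁ sin(πx/0.8129) e^{-λ₁t}.
Decay rate: λ₁ = 2.23π²/0.8129² ≈ 33.307.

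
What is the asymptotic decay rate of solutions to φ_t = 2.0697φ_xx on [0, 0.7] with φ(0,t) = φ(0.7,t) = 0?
Eigenvalues: λₙ = 2.0697n²π²/0.7².
First three modes:
  n=1: λ₁ = 2.0697π²/0.7² ≈ 41.688
  n=2: λ₂ = 8.2788π²/0.7² ≈ 166.752 (4× faster decay)
  n=3: λ₃ = 18.6273π²/0.7² ≈ 375.192 (9× faster decay)
As t → ∞, higher modes decay exponentially faster. The n=1 mode dominates: φ ~ c₁ sin(πx/0.7) e^{-λ₁t}.
Decay rate: λ₁ = 2.0697π²/0.7² ≈ 41.688.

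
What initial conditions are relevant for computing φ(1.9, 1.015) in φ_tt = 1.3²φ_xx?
Domain of dependence: [0.5805, 3.2195]. Signals travel at speed 1.3, so data within |x - 1.9| ≤ 1.3·1.015 = 1.3195 can reach the point.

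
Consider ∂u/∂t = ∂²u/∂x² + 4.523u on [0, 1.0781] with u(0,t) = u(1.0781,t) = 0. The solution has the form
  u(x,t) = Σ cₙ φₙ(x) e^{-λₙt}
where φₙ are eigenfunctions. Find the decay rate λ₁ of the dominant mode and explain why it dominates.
Eigenvalues: λₙ = n²π²/1.0781² - 4.523.
First three modes:
  n=1: λ₁ = π²/1.0781² - 4.523 ≈ 3.968
  n=2: λ₂ = 4π²/1.0781² - 4.523 ≈ 29.443
  n=3: λ₃ = 9π²/1.0781² - 4.523 ≈ 71.9
Since π²/1.0781² ≈ 8.491 > 4.523, all λₙ > 0.
The n=1 mode decays slowest → dominates as t → ∞.
Asymptotic: u ~ c₁ sin(πx/1.0781) e^{-λ₁t} with decay rate λ₁ ≈ 3.968.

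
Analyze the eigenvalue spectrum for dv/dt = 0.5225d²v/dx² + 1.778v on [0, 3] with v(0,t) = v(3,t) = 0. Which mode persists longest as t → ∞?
Eigenvalues: λₙ = 0.5225n²π²/3² - 1.778.
First three modes:
  n=1: λ₁ = 0.5225π²/3² - 1.778 ≈ -1.205
  n=2: λ₂ = 2.09π²/3² - 1.778 ≈ 0.514
  n=3: λ₃ = 4.7025π²/3² - 1.778 ≈ 3.379
Since 0.5225π²/3² ≈ 0.573 < 1.778, λ₁ < 0.
The n=1 mode grows fastest (−λₙ is largest for n=1) → dominates.
Asymptotic: v ~ c₁ sin(πx/3) e^{1.205t} (exponential growth at rate −λ₁ ≈ 1.205).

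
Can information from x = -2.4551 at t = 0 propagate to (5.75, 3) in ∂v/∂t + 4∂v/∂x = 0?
No. Only data at x = -6.25 affects (5.75, 3). Advection has one-way propagation along characteristics.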